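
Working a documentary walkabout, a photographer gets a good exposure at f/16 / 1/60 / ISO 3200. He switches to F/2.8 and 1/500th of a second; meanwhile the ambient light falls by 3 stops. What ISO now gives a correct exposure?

ISO 6400

Scene light: 3 stops darker.
Aperture: f/16 → f/11 → f/8 → f/5.6 → f/4 → f/2.8 — 5 stops larger aperture (brighter).
Shutter speed: 1/60 → 1/125 → 1/250 → 1/500 — 3 stops shorter (darker).
Net so far: 1 stop darker. ISO: 3200 → 6400.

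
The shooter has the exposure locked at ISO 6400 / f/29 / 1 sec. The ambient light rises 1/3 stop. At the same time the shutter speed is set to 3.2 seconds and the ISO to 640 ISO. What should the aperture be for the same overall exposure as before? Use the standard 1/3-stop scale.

Scene light: 1/3 stop brighter.
Shutter speed: 1 → 1.3 → 1.6 → 2 → 2.5 → 3.2 — 1 2/3 stops slower (brighter).
ISO: 6400 → 5000 → 4000 → 3200 → 2500 → 2000 → 1600 → 1250 → 1000 → 800 → 640 — 3 1/3 stops lower (darker).
Net so far: 1 1/3 stops darker. Aperture: f/29 → f/25 → f/22 → f/20 → f/18.

f/18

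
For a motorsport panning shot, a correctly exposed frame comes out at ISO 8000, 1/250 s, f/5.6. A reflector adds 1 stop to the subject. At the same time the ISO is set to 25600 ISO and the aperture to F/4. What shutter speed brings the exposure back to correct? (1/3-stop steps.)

Scene light: 1 stop brighter.
ISO: 8000 → 10000 → 12800 → 16000 → 20000 → 25600 — 1 2/3 stops raised (brighter).
Aperture: f/5.6 → f/5 → f/4.5 → f/4 — 1 stop larger aperture (brighter).
Net so far: 3 2/3 stops brighter. Shutter speed: 1/250 → 1/320 → 1/400 → 1/500 → 1/640 → 1/800 → 1/1000 → 1/1250 → 1/1600 → 1/2000 → 1/2500 → 1/3200.

1/3200s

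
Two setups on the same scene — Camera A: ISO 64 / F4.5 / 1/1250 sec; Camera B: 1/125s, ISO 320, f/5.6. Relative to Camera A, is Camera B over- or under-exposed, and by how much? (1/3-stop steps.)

Aperture: f/4.5 → f/5 → f/5.6 — 2/3 stop stopped down (darker).
Shutter speed: 1/1250 → 1/1000 → 1/800 → 1/640 → 1/500 → 1/400 → 1/320 → 1/250 → 1/200 → 1/160 → 1/125 — 3 1/3 stops longer (brighter).
ISO: 64 → 80 → 100 → 125 → 160 → 200 → 250 → 320 — 2 1/3 stops higher (brighter).
Net: −2/3 +3 1/3 +2 1/3 = +5 stops.

5 stops brighter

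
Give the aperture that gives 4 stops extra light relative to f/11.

f/2.8

Aperture: f/11 → f/8 → f/5.6 → f/4 → f/2.8 — 4 stops wider (brighter).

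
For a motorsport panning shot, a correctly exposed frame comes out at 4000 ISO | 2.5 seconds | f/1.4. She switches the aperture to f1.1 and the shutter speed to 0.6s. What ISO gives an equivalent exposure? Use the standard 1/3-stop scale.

ISO 10000

Aperture: f/1.4 → f/1.2 → f/1.1 — 2/3 stop opened up (brighter).
Shutter speed: 2.5 → 2 → 1.6 → 1.3 → 1 → 0.8 → 0.6 — 2 stops shorter (darker).
Net change so far: 1 1/3 stops darker. Offset with the ISO: 4000 → 5000 → 6400 → 8000 → 10000.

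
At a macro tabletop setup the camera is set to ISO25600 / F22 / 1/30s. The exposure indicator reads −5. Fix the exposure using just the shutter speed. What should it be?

Underexposed by 5 stops → need 5 stops brighter.
Shutter speed: 1/30 → 1/15 → 1/8 → 1/4 → 1/2 → 1.

1 s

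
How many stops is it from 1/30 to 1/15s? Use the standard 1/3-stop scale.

1/30 → 1/25 → 1/20 → 1/15 — count the steps: 3 third-stops = 1 stop.

1 stop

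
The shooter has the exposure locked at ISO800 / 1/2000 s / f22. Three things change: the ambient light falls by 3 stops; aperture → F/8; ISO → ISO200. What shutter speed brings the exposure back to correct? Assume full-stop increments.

1/500s

Scene light: 3 stops darker.
Aperture: f/22 → f/16 → f/11 → f/8 — 3 stops opened up (brighter).
ISO: 800 → 400 → 200 — 2 stops lower (darker).
Net so far: 2 stops darker. Shutter speed: 1/2000 → 1/1000 → 1/500.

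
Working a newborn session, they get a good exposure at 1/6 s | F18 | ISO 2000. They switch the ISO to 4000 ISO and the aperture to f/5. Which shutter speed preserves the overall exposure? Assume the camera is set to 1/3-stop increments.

ISO: 2000 → 2500 → 3200 → 4000 — 1 stop higher (brighter).
Aperture: f/18 → f/16 → f/14 → f/13 → f/11 → f/10 → f/9 → f/8 → f/7.1 → f/6.3 → f/5.6 → f/5 — 3 2/3 stops wider (brighter).
Net change so far: 4 2/3 stops brighter. Offset with the shutter speed: 1/6 → 1/8 → 1/10 → 1/13 → 1/15 → 1/20 → 1/25 → 1/30 → 1/40 → 1/50 → 1/60 → 1/80 → 1/100 → 1/125 → 1/160.

1/160s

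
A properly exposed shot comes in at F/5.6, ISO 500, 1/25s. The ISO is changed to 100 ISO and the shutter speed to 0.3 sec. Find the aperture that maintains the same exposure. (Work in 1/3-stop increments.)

f/7.1

ISO: 500 → 400 → 320 → 250 → 200 → 160 → 125 → 100 — 2 1/3 stops dropped (darker).
Shutter speed: 1/25 → 1/20 → 1/15 → 1/13 → 1/10 → 1/8 → 1/6 → 1/5 → 1/4 → 0.3 — 3 stops slower (brighter).
Net change so far: 2/3 stop brighter. Offset with the aperture: f/5.6 → f/6.3 → f/7.1.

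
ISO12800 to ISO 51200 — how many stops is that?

2 stops

12800 → 25600 → 51200 — count the steps: 2 stops.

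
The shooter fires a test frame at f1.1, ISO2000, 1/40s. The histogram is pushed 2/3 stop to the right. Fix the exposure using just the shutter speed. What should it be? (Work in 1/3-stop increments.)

1/60s

Overexposed by 2/3 stop → need 2/3 stop darker.
Shutter speed: 1/40 → 1/50 → 1/60.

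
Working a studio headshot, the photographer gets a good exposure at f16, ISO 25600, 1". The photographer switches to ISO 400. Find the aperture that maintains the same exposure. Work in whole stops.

ISO: 25600 → 12800 → 6400 → 3200 → 1600 → 800 → 400 — 6 stops lower (darker).
Need 6 stops brighter from the aperture: f/16 → f/11 → f/8 → f/5.6 → f/4 → f/2.8 → f/2.

f/2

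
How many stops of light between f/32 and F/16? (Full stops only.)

2 stops

f/32 → f/22 → f/16 — count the steps: 2 stops.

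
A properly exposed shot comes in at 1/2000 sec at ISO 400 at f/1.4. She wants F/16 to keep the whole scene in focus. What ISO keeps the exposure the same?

Aperture: f/1.4 → f/2 → f/2.8 → f/4 → f/5.6 → f/8 → f/11 → f/16 — 7 stops narrower (darker).
Need 7 stops brighter from the ISO: 400 → 800 → 1600 → 3200 → 6400 → 12800 → 25600 → 51200.

ISO 51200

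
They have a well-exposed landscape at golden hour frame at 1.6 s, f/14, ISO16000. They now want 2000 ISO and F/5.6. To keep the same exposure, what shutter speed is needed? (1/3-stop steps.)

ISO: 16000 → 12800 → 10000 → 8000 → 6400 → 5000 → 4000 → 3200 → 2500 → 2000 — 3 stops lower (darker).
Aperture: f/14 → f/13 → f/11 → f/10 → f/9 → f/8 → f/7.1 → f/6.3 → f/5.6 — 2 2/3 stops larger aperture (brighter).
Net change so far: 1/3 stop darker. Offset with the shutter speed: 1.6 → 2.

2 s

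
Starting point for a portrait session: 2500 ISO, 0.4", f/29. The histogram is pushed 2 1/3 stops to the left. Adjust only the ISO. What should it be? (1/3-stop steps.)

ISO 12800

Underexposed by 2 1/3 stops → need 2 1/3 stops brighter.
ISO: 2500 → 3200 → 4000 → 5000 → 6400 → 8000 → 10000 → 12800.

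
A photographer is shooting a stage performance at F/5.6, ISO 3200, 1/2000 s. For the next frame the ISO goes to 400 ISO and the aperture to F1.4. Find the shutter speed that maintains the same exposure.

1/4000s

ISO: 3200 → 1600 → 800 → 400 — 3 stops dropped (darker).
Aperture: f/5.6 → f/4 → f/2.8 → f/2 → f/1.4 — 4 stops larger aperture (brighter).
Net change so far: 1 stop brighter. Offset with the shutter speed: 1/2000 → 1/4000.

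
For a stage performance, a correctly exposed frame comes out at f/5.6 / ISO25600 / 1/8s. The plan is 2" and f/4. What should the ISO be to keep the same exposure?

ISO 800

Shutter speed: 1/8 → 1/4 → 1/2 → 1 → 2 — 4 stops slower (brighter).
Aperture: f/5.6 → f/4 — 1 stop larger aperture (brighter).
Net change so far: 5 stops brighter. Offset with the ISO: 25600 → 12800 → 6400 → 3200 → 1600 → 800.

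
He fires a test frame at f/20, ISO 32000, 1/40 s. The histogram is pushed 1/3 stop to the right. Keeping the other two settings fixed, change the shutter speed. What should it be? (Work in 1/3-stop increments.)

1/50s

Overexposed by 1/3 stop → need 1/3 stop darker.
Shutter speed: 1/40 → 1/50.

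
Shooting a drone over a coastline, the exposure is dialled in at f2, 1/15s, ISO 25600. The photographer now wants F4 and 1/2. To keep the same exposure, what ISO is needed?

ISO 12800

Aperture: f/2 → f/2.8 → f/4 — 2 stops stopped down (darker).
Shutter speed: 1/15 → 1/8 → 1/4 → 1/2 — 3 stops longer (brighter).
Net change so far: 1 stop brighter. Offset with the ISO: 25600 → 12800.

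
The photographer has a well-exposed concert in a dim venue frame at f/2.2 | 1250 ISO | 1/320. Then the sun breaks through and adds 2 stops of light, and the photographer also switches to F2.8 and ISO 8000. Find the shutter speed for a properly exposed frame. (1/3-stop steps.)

Scene light: 2 stops brighter.
Aperture: f/2.2 → f/2.5 → f/2.8 — 2/3 stop stopped down (darker).
ISO: 1250 → 1600 → 2000 → 2500 → 3200 → 4000 → 5000 → 6400 → 8000 — 2 2/3 stops raised (brighter).
Net so far: 4 stops brighter. Shutter speed: 1/320 → 1/400 → 1/500 → 1/640 → 1/800 → 1/1000 → 1/1250 → 1/1600 → 1/2000 → 1/2500 → 1/3200 → 1/4000 → 1/5000.

1/5000s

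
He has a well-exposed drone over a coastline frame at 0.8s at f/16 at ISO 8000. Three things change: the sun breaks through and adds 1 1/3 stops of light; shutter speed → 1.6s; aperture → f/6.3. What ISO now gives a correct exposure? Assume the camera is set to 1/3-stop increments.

ISO 250

Scene light: 1 1/3 stops brighter.
Shutter speed: 0.8 → 1 → 1.3 → 1.6 — 1 stop slower (brighter).
Aperture: f/16 → f/14 → f/13 → f/11 → f/10 → f/9 → f/8 → f/7.1 → f/6.3 — 2 2/3 stops opened up (brighter).
Net so far: 5 stops brighter. ISO: 8000 → 6400 → 5000 → 4000 → 3200 → 2500 → 2000 → 1600 → 1250 → 1000 → 800 → 640 → 500 → 400 → 320 → 250.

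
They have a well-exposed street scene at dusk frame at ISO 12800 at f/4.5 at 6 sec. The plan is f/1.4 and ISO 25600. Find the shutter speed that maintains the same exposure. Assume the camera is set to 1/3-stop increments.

0.3 s

Aperture: f/4.5 → f/4 → f/3.5 → f/3.2 → f/2.8 → f/2.5 → f/2.2 → f/2 → f/1.8 → f/1.6 → f/1.4 — 3 1/3 stops wider (brighter).
ISO: 12800 → 16000 → 20000 → 25600 — 1 stop higher (brighter).
Net change so far: 4 1/3 stops brighter. Offset with the shutter speed: 6 → 5 → 4 → 3.2 → 2.5 → 2 → 1.6 → 1.3 → 1 → 0.8 → 0.6 → 0.5 → 0.4 → 0.3.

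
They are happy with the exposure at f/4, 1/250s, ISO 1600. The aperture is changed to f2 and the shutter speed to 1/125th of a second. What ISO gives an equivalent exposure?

ISO 200

Aperture: f/4 → f/2.8 → f/2 — 2 stops opened up (brighter).
Shutter speed: 1/250 → 1/125 — 1 stop longer (brighter).
Net change so far: 3 stops brighter. Offset with the ISO: 1600 → 800 → 400 → 200.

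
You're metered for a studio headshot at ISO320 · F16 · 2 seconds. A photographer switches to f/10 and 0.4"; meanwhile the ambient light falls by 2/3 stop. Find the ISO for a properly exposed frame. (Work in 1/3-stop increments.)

ISO 1000

Scene light: 2/3 stop darker.
Aperture: f/16 → f/14 → f/13 → f/11 → f/10 — 1 1/3 stops wider (brighter).
Shutter speed: 2 → 1.6 → 1.3 → 1 → 0.8 → 0.6 → 0.5 → 0.4 — 2 1/3 stops shorter (darker).
Net so far: 1 2/3 stops darker. ISO: 320 → 400 → 500 → 640 → 800 → 1000.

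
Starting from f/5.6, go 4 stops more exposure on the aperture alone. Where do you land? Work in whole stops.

f/1.4

Aperture: f/5.6 → f/4 → f/2.8 → f/2 → f/1.4 — 4 stops larger aperture (brighter).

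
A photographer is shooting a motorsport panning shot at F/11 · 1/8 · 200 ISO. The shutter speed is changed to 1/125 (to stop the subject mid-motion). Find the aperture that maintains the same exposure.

f/2.8

Shutter speed: 1/8 → 1/15 → 1/30 → 1/60 → 1/125 — 4 stops faster (darker).
Need 4 stops brighter from the aperture: f/11 → f/8 → f/5.6 → f/4 → f/2.8.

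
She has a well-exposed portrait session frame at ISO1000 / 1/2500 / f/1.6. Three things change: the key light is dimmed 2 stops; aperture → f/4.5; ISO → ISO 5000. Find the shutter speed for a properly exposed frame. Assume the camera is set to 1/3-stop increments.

1/400s

Scene light: 2 stops darker.
Aperture: f/1.6 → f/1.8 → f/2 → f/2.2 → f/2.5 → f/2.8 → f/3.2 → f/3.5 → f/4 → f/4.5 — 3 stops narrower (darker).
ISO: 1000 → 1250 → 1600 → 2000 → 2500 → 3200 → 4000 → 5000 — 2 1/3 stops higher (brighter).
Net so far: 2 2/3 stops darker. Shutter speed: 1/2500 → 1/2000 → 1/1600 → 1/1250 → 1/1000 → 1/800 → 1/640 → 1/500 → 1/400.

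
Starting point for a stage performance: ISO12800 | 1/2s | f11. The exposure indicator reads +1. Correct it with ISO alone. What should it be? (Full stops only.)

Overexposed by 1 stop → need 1 stop darker.
ISO: 12800 → 6400.

ISO 6400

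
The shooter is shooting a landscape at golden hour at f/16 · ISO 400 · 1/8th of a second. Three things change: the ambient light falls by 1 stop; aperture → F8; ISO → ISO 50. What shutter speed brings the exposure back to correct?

Scene light: 1 stop darker.
Aperture: f/16 → f/11 → f/8 — 2 stops larger aperture (brighter).
ISO: 400 → 200 → 100 → 50 — 3 stops lower (darker).
Net so far: 2 stops darker. Shutter speed: 1/8 → 1/4 → 1/2.

1/2s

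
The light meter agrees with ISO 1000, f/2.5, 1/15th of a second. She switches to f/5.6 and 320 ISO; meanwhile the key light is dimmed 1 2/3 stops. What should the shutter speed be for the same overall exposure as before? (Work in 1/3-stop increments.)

3.2 s

Scene light: 1 2/3 stops darker.
Aperture: f/2.5 → f/2.8 → f/3.2 → f/3.5 → f/4 → f/4.5 → f/5 → f/5.6 — 2 1/3 stops narrower (darker).
ISO: 1000 → 800 → 640 → 500 → 400 → 320 — 1 2/3 stops dropped (darker).
Net so far: 5 2/3 stops darker. Shutter speed: 1/15 → 1/13 → 1/10 → 1/8 → 1/6 → 1/5 → 1/4 → 0.3 → 0.4 → 0.5 → 0.6 → 0.8 → 1 → 1.3 → 1.6 → 2 → 2.5 → 3.2.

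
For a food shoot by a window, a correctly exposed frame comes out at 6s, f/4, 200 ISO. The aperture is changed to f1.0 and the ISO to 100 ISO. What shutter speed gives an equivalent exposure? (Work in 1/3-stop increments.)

Aperture: f/4 → f/3.5 → f/3.2 → f/2.8 → f/2.5 → f/2.2 → f/2 → f/1.8 → f/1.6 → f/1.4 → f/1.2 → f/1.1 → f/1.0 — 4 stops wider (brighter).
ISO: 200 → 160 → 125 → 100 — 1 stop lower (darker).
Net change so far: 3 stops brighter. Offset with the shutter speed: 6 → 5 → 4 → 3.2 → 2.5 → 2 → 1.6 → 1.3 → 1 → 0.8.

0.8 s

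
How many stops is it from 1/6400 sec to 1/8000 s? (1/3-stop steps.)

1/3 stop

1/6400 → 1/8000 — count the steps: 1 third-stops = 1/3 stop.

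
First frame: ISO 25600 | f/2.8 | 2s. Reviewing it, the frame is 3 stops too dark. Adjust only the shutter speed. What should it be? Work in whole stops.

Underexposed by 3 stops → need 3 stops brighter.
Shutter speed: 2 → 4 → 8 → 15.

15 s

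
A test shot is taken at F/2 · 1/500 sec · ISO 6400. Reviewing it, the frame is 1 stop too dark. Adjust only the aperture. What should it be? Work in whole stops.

f/1.4

Underexposed by 1 stop → need 1 stop brighter.
Aperture: f/2 → f/1.4.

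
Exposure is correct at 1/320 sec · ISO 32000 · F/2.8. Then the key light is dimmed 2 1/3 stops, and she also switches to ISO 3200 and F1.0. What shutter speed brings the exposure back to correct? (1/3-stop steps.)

Scene light: 2 1/3 stops darker.
ISO: 32000 → 25600 → 20000 → 16000 → 12800 → 10000 → 8000 → 6400 → 5000 → 4000 → 3200 — 3 1/3 stops dropped (darker).
Aperture: f/2.8 → f/2.5 → f/2.2 → f/2 → f/1.8 → f/1.6 → f/1.4 → f/1.2 → f/1.1 → f/1.0 — 3 stops wider (brighter).
Net so far: 2 2/3 stops darker. Shutter speed: 1/320 → 1/250 → 1/200 → 1/160 → 1/125 → 1/100 → 1/80 → 1/60 → 1/50.

1/50s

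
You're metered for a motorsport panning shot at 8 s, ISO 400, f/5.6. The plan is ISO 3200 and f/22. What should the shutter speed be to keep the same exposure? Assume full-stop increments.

ISO: 400 → 800 → 1600 → 3200 — 3 stops raised (brighter).
Aperture: f/5.6 → f/8 → f/11 → f/16 → f/22 — 4 stops narrower (darker).
Net change so far: 1 stop darker. Offset with the shutter speed: 8 → 15.

15 s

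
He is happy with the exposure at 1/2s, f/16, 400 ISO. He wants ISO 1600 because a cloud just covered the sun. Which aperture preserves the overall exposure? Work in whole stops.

ISO: 400 → 800 → 1600 — 2 stops higher (brighter).
Need 2 stops darker from the aperture: f/16 → f/22 → f/32.

f/32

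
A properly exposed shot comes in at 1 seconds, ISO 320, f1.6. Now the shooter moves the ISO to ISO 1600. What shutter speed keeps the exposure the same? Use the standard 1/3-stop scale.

1/5s

ISO: 320 → 400 → 500 → 640 → 800 → 1000 → 1250 → 1600 — 2 1/3 stops higher (brighter).
Need 2 1/3 stops darker from the shutter speed: 1 → 0.8 → 0.6 → 0.5 → 0.4 → 0.3 → 1/4 → 1/5.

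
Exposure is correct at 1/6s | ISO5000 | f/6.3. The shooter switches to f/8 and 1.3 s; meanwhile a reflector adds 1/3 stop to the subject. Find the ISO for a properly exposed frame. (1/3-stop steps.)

Scene light: 1/3 stop brighter.
Aperture: f/6.3 → f/7.1 → f/8 — 2/3 stop narrower (darker).
Shutter speed: 1/6 → 1/5 → 1/4 → 0.3 → 0.4 → 0.5 → 0.6 → 0.8 → 1 → 1.3 — 3 stops slower (brighter).
Net so far: 2 2/3 stops brighter. ISO: 5000 → 4000 → 3200 → 2500 → 2000 → 1600 → 1250 → 1000 → 800.

ISO 800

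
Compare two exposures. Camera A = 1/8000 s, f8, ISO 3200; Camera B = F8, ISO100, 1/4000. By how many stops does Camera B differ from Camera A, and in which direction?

Aperture: unchanged.
Shutter speed: 1/8000 → 1/4000 — 1 stop slower (brighter).
ISO: 3200 → 1600 → 800 → 400 → 200 → 100 — 5 stops lower (darker).
Net: +1 −5 = −4 stops.

4 stops darker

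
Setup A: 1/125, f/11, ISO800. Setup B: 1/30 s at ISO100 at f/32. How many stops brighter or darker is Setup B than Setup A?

4 stops darker

Aperture: f/11 → f/16 → f/22 → f/32 — 3 stops smaller aperture (darker).
Shutter speed: 1/125 → 1/60 → 1/30 — 2 stops longer (brighter).
ISO: 800 → 400 → 200 → 100 — 3 stops lower (darker).
Net: −3 +2 −3 = −4 stops.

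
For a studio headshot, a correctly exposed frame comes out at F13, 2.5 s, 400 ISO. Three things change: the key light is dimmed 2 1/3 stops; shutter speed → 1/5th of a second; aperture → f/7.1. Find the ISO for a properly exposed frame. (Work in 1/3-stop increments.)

ISO 8000

Scene light: 2 1/3 stops darker.
Shutter speed: 2.5 → 2 → 1.6 → 1.3 → 1 → 0.8 → 0.6 → 0.5 → 0.4 → 0.3 → 1/4 → 1/5 — 3 2/3 stops shorter (darker).
Aperture: f/13 → f/11 → f/10 → f/9 → f/8 → f/7.1 — 1 2/3 stops wider (brighter).
Net so far: 4 1/3 stops darker. ISO: 400 → 500 → 640 → 800 → 1000 → 1250 → 1600 → 2000 → 2500 → 3200 → 4000 → 5000 → 6400 → 8000.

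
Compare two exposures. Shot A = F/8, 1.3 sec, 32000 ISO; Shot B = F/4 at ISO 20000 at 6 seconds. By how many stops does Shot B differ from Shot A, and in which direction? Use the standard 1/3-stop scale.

Aperture: f/8 → f/7.1 → f/6.3 → f/5.6 → f/5 → f/4.5 → f/4 — 2 stops wider (brighter).
Shutter speed: 1.3 → 1.6 → 2 → 2.5 → 3.2 → 4 → 5 → 6 — 2 1/3 stops longer (brighter).
ISO: 32000 → 25600 → 20000 — 2/3 stop lower (darker).
Net: +2 +2 1/3 −2/3 = +3 2/3 stops.

3 2/3 stops brighter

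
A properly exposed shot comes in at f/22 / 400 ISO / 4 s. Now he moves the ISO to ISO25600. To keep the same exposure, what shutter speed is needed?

1/15s

ISO: 400 → 800 → 1600 → 3200 → 6400 → 12800 → 25600 — 6 stops higher (brighter).
Need 6 stops darker from the shutter speed: 4 → 2 → 1 → 1/2 → 1/4 → 1/8 → 1/15.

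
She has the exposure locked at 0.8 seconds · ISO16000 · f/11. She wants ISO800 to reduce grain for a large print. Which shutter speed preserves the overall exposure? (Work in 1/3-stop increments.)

ISO: 16000 → 12800 → 10000 → 8000 → 6400 → 5000 → 4000 → 3200 → 2500 → 2000 → 1600 → 1250 → 1000 → 800 — 4 1/3 stops lower (darker).
Need 4 1/3 stops brighter from the shutter speed: 0.8 → 1 → 1.3 → 1.6 → 2 → 2.5 → 3.2 → 4 → 5 → 6 → 8 → 10 → 13 → 15.

15 s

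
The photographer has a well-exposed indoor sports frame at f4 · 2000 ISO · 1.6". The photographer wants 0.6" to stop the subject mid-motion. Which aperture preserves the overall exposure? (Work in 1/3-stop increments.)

f/2.5

Shutter speed: 1.6 → 1.3 → 1 → 0.8 → 0.6 — 1 1/3 stops faster (darker).
Need 1 1/3 stops brighter from the aperture: f/4 → f/3.5 → f/3.2 → f/2.8 → f/2.5.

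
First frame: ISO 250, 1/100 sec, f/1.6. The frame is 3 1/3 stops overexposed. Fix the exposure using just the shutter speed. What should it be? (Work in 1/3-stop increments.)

1/1000s

Overexposed by 3 1/3 stops → need 3 1/3 stops darker.
Shutter speed: 1/100 → 1/125 → 1/160 → 1/200 → 1/250 → 1/320 → 1/400 → 1/500 → 1/640 → 1/800 → 1/1000.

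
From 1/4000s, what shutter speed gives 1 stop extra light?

Shutter speed: 1/4000 → 1/2000 — 1 stop slower (brighter).

1/2000s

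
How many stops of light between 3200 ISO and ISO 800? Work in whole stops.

2 stops

3200 → 1600 → 800 — count the steps: 2 stops.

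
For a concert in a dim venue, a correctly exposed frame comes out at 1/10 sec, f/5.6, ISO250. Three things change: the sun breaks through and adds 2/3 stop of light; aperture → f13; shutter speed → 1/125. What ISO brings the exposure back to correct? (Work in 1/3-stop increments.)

Scene light: 2/3 stop brighter.
Aperture: f/5.6 → f/6.3 → f/7.1 → f/8 → f/9 → f/10 → f/11 → f/13 — 2 1/3 stops narrower (darker).
Shutter speed: 1/10 → 1/13 → 1/15 → 1/20 → 1/25 → 1/30 → 1/40 → 1/50 → 1/60 → 1/80 → 1/100 → 1/125 — 3 2/3 stops faster (darker).
Net so far: 5 1/3 stops darker. ISO: 250 → 320 → 400 → 500 → 640 → 800 → 1000 → 1250 → 1600 → 2000 → 2500 → 3200 → 4000 → 5000 → 6400 → 8000 → 10000.

ISO 10000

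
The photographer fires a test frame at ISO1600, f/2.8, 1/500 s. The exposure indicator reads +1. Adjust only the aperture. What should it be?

f/4

Overexposed by 1 stop → need 1 stop darker.
Aperture: f/2.8 → f/4.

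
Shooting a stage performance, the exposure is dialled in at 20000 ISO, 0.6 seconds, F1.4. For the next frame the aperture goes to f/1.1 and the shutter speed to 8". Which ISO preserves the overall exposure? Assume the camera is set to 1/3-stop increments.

ISO 1000

Aperture: f/1.4 → f/1.2 → f/1.1 — 2/3 stop opened up (brighter).
Shutter speed: 0.6 → 0.8 → 1 → 1.3 → 1.6 → 2 → 2.5 → 3.2 → 4 → 5 → 6 → 8 — 3 2/3 stops longer (brighter).
Net change so far: 4 1/3 stops brighter. Offset with the ISO: 20000 → 16000 → 12800 → 10000 → 8000 → 6400 → 5000 → 4000 → 3200 → 2500 → 2000 → 1600 → 1250 → 1000.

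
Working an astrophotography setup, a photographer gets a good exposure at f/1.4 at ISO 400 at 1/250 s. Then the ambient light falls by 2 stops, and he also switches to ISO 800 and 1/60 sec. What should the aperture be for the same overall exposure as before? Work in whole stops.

f/2

Scene light: 2 stops darker.
ISO: 400 → 800 — 1 stop higher (brighter).
Shutter speed: 1/250 → 1/125 → 1/60 — 2 stops slower (brighter).
Net so far: 1 stop brighter. Aperture: f/1.4 → f/2.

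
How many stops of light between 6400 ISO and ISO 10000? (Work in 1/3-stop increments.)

6400 → 8000 → 10000 — count the steps: 2 third-stops = 2/3 stop.

2/3 stop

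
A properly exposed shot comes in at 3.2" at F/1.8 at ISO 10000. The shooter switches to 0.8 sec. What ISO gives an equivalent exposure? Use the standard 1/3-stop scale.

ISO 40000

Shutter speed: 3.2 → 2.5 → 2 → 1.6 → 1.3 → 1 → 0.8 — 2 stops faster (darker).
Need 2 stops brighter from the ISO: 10000 → 12800 → 16000 → 20000 → 25600 → 32000 → 40000.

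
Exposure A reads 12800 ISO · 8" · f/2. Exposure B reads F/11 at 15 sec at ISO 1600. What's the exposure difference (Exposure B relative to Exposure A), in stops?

Aperture: f/2 → f/2.8 → f/4 → f/5.6 → f/8 → f/11 — 5 stops smaller aperture (darker).
Shutter speed: 8 → 15 — 1 stop longer (brighter).
ISO: 12800 → 6400 → 3200 → 1600 — 3 stops dropped (darker).
Net: −5 +1 −3 = −7 stops.

7 stops darker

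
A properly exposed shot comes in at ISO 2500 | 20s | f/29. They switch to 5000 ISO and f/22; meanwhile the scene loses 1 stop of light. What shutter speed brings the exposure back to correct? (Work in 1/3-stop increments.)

13 s

Scene light: 1 stop darker.
ISO: 2500 → 3200 → 4000 → 5000 — 1 stop higher (brighter).
Aperture: f/29 → f/25 → f/22 — 2/3 stop opened up (brighter).
Net so far: 2/3 stop brighter. Shutter speed: 20 → 15 → 13.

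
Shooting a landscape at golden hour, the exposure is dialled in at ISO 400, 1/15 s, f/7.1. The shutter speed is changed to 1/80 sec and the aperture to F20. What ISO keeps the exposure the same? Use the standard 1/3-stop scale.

ISO 16000

Shutter speed: 1/15 → 1/20 → 1/25 → 1/30 → 1/40 → 1/50 → 1/60 → 1/80 — 2 1/3 stops faster (darker).
Aperture: f/7.1 → f/8 → f/9 → f/10 → f/11 → f/13 → f/14 → f/16 → f/18 → f/20 — 3 stops narrower (darker).
Net change so far: 5 1/3 stops darker. Offset with the ISO: 400 → 500 → 640 → 800 → 1000 → 1250 → 1600 → 2000 → 2500 → 3200 → 4000 → 5000 → 6400 → 8000 → 10000 → 12800 → 16000.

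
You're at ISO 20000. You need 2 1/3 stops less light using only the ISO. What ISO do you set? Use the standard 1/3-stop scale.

ISO 4000

ISO: 20000 → 16000 → 12800 → 10000 → 8000 → 6400 → 5000 → 4000 — 2 1/3 stops dropped (darker).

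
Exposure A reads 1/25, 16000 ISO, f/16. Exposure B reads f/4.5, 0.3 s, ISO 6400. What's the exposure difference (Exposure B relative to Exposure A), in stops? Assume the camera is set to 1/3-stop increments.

5 1/3 stops brighter

Aperture: f/16 → f/14 → f/13 → f/11 → f/10 → f/9 → f/8 → f/7.1 → f/6.3 → f/5.6 → f/5 → f/4.5 — 3 2/3 stops wider (brighter).
Shutter speed: 1/25 → 1/20 → 1/15 → 1/13 → 1/10 → 1/8 → 1/6 → 1/5 → 1/4 → 0.3 — 3 stops longer (brighter).
ISO: 16000 → 12800 → 10000 → 8000 → 6400 — 1 1/3 stops lower (darker).
Net: +3 2/3 +3 −1 1/3 = +5 1/3 stops.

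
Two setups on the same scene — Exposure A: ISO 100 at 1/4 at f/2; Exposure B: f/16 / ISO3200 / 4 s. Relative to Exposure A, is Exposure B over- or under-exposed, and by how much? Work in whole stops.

3 stops brighter

Aperture: f/2 → f/2.8 → f/4 → f/5.6 → f/8 → f/11 → f/16 — 6 stops stopped down (darker).
Shutter speed: 1/4 → 1/2 → 1 → 2 → 4 — 4 stops longer (brighter).
ISO: 100 → 200 → 400 → 800 → 1600 → 3200 — 5 stops higher (brighter).
Net: −6 +4 +5 = +3 stops.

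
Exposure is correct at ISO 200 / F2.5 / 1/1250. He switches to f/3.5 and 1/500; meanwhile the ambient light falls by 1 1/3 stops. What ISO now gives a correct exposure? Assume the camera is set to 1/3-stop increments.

Scene light: 1 1/3 stops darker.
Aperture: f/2.5 → f/2.8 → f/3.2 → f/3.5 — 1 stop smaller aperture (darker).
Shutter speed: 1/1250 → 1/1000 → 1/800 → 1/640 → 1/500 — 1 1/3 stops longer (brighter).
Net so far: 1 stop darker. ISO: 200 → 250 → 320 → 400.

ISO 400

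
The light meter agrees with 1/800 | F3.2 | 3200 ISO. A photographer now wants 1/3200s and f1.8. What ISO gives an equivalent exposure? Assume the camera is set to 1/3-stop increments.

ISO 4000

Shutter speed: 1/800 → 1/1000 → 1/1250 → 1/1600 → 1/2000 → 1/2500 → 1/3200 — 2 stops faster (darker).
Aperture: f/3.2 → f/2.8 → f/2.5 → f/2.2 → f/2 → f/1.8 — 1 2/3 stops larger aperture (brighter).
Net change so far: 1/3 stop darker. Offset with the ISO: 3200 → 4000.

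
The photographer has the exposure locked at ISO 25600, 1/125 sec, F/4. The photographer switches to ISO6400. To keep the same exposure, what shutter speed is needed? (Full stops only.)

1/30s

ISO: 25600 → 12800 → 6400 — 2 stops dropped (darker).
Need 2 stops brighter from the shutter speed: 1/125 → 1/60 → 1/30.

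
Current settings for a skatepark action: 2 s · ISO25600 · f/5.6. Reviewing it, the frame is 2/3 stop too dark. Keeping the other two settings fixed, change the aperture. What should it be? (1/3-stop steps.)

f/4.5

Underexposed by 2/3 stop → need 2/3 stop brighter.
Aperture: f/5.6 → f/5 → f/4.5.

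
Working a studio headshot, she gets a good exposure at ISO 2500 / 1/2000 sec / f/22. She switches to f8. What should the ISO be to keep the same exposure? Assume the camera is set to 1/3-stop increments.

Aperture: f/22 → f/20 → f/18 → f/16 → f/14 → f/13 → f/11 → f/10 → f/9 → f/8 — 3 stops larger aperture (brighter).
Need 3 stops darker from the ISO: 2500 → 2000 → 1600 → 1250 → 1000 → 800 → 640 → 500 → 400 → 320.

ISO 320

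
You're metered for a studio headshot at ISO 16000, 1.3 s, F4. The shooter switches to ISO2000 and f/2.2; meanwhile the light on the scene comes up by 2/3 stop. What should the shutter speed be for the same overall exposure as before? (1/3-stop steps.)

Scene light: 2/3 stop brighter.
ISO: 16000 → 12800 → 10000 → 8000 → 6400 → 5000 → 4000 → 3200 → 2500 → 2000 — 3 stops lower (darker).
Aperture: f/4 → f/3.5 → f/3.2 → f/2.8 → f/2.5 → f/2.2 — 1 2/3 stops larger aperture (brighter).
Net so far: 2/3 stop darker. Shutter speed: 1.3 → 1.6 → 2.

2 s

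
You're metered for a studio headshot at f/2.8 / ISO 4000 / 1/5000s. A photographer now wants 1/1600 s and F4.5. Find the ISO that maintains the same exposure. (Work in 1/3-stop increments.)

ISO 3200

Shutter speed: 1/5000 → 1/4000 → 1/3200 → 1/2500 → 1/2000 → 1/1600 — 1 2/3 stops longer (brighter).
Aperture: f/2.8 → f/3.2 → f/3.5 → f/4 → f/4.5 — 1 1/3 stops smaller aperture (darker).
Net change so far: 1/3 stop brighter. Offset with the ISO: 4000 → 3200.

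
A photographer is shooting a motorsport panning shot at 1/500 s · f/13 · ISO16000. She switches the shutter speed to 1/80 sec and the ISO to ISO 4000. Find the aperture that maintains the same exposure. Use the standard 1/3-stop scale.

f/16

Shutter speed: 1/500 → 1/400 → 1/320 → 1/250 → 1/200 → 1/160 → 1/125 → 1/100 → 1/80 — 2 2/3 stops slower (brighter).
ISO: 16000 → 12800 → 10000 → 8000 → 6400 → 5000 → 4000 — 2 stops lower (darker).
Net change so far: 2/3 stop brighter. Offset with the aperture: f/13 → f/14 → f/16.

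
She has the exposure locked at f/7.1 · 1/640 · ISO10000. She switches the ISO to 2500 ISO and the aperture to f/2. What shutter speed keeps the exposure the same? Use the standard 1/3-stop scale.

ISO: 10000 → 8000 → 6400 → 5000 → 4000 → 3200 → 2500 — 2 stops lower (darker).
Aperture: f/7.1 → f/6.3 → f/5.6 → f/5 → f/4.5 → f/4 → f/3.5 → f/3.2 → f/2.8 → f/2.5 → f/2.2 → f/2 — 3 2/3 stops opened up (brighter).
Net change so far: 1 2/3 stops brighter. Offset with the shutter speed: 1/640 → 1/800 → 1/1000 → 1/1250 → 1/1600 → 1/2000.

1/2000s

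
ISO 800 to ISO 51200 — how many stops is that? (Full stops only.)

6 stops

800 → 1600 → 3200 → 6400 → 12800 → 25600 → 51200 — count the steps: 6 stops.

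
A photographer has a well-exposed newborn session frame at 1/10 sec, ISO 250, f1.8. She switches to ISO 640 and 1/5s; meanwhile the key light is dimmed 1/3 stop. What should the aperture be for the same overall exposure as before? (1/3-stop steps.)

Scene light: 1/3 stop darker.
ISO: 250 → 320 → 400 → 500 → 640 — 1 1/3 stops raised (brighter).
Shutter speed: 1/10 → 1/8 → 1/6 → 1/5 — 1 stop slower (brighter).
Net so far: 2 stops brighter. Aperture: f/1.8 → f/2 → f/2.2 → f/2.5 → f/2.8 → f/3.2 → f/3.5.

f/3.5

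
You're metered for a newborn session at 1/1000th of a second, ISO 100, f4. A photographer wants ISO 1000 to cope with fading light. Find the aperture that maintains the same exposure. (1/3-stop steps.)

f/13

ISO: 100 → 125 → 160 → 200 → 250 → 320 → 400 → 500 → 640 → 800 → 1000 — 3 1/3 stops higher (brighter).
Need 3 1/3 stops darker from the aperture: f/4 → f/4.5 → f/5 → f/5.6 → f/6.3 → f/7.1 → f/8 → f/9 → f/10 → f/11 → f/13.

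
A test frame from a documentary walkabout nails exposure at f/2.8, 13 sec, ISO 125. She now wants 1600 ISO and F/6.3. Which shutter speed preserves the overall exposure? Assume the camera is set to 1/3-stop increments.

ISO: 125 → 160 → 200 → 250 → 320 → 400 → 500 → 640 → 800 → 1000 → 1250 → 1600 — 3 2/3 stops higher (brighter).
Aperture: f/2.8 → f/3.2 → f/3.5 → f/4 → f/4.5 → f/5 → f/5.6 → f/6.3 — 2 1/3 stops narrower (darker).
Net change so far: 1 1/3 stops brighter. Offset with the shutter speed: 13 → 10 → 8 → 6 → 5.

5 s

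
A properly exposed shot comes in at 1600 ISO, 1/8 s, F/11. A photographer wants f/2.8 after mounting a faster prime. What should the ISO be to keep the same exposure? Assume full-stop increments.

Aperture: f/11 → f/8 → f/5.6 → f/4 → f/2.8 — 4 stops larger aperture (brighter).
Need 4 stops darker from the ISO: 1600 → 800 → 400 → 200 → 100.

ISO 100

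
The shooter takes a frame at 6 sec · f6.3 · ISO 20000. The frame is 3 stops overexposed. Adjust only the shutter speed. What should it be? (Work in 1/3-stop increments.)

Overexposed by 3 stops → need 3 stops darker.
Shutter speed: 6 → 5 → 4 → 3.2 → 2.5 → 2 → 1.6 → 1.3 → 1 → 0.8.

0.8 s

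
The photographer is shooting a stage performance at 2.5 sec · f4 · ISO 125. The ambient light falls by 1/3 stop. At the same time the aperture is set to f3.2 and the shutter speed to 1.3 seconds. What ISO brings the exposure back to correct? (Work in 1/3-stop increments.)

ISO 200

Scene light: 1/3 stop darker.
Aperture: f/4 → f/3.5 → f/3.2 — 2/3 stop wider (brighter).
Shutter speed: 2.5 → 2 → 1.6 → 1.3 — 1 stop faster (darker).
Net so far: 2/3 stop darker. ISO: 125 → 160 → 200.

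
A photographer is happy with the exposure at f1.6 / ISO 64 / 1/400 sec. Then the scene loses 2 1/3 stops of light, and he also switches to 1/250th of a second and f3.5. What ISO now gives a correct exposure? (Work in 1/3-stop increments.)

ISO 1000

Scene light: 2 1/3 stops darker.
Shutter speed: 1/400 → 1/320 → 1/250 — 2/3 stop longer (brighter).
Aperture: f/1.6 → f/1.8 → f/2 → f/2.2 → f/2.5 → f/2.8 → f/3.2 → f/3.5 — 2 1/3 stops stopped down (darker).
Net so far: 4 stops darker. ISO: 64 → 80 → 100 → 125 → 160 → 200 → 250 → 320 → 400 → 500 → 640 → 800 → 1000.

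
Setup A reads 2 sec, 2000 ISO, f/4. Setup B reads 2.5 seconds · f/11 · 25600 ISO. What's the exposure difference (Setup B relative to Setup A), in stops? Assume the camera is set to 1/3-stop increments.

1 stop brighter

Aperture: f/4 → f/4.5 → f/5 → f/5.6 → f/6.3 → f/7.1 → f/8 → f/9 → f/10 → f/11 — 3 stops stopped down (darker).
Shutter speed: 2 → 2.5 — 1/3 stop longer (brighter).
ISO: 2000 → 2500 → 3200 → 4000 → 5000 → 6400 → 8000 → 10000 → 12800 → 16000 → 20000 → 25600 — 3 2/3 stops raised (brighter).
Net: −3 +1/3 +3 2/3 = +1 stop.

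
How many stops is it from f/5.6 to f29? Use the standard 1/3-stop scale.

f/5.6 → f/6.3 → f/7.1 → f/8 → f/9 → f/10 → f/11 → f/13 → f/14 → f/16 → f/18 → f/20 → f/22 → f/25 → f/29 — count the steps: 14 third-stops = 4 2/3 stops.

4 2/3 stops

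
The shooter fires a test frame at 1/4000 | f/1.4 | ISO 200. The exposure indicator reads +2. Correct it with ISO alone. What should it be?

ISO 50

Overexposed by 2 stops → need 2 stops darker.
ISO: 200 → 100 → 50.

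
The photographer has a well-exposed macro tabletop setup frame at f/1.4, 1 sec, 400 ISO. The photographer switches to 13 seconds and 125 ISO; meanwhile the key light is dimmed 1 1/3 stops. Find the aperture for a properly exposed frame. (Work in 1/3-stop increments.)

Scene light: 1 1/3 stops darker.
Shutter speed: 1 → 1.3 → 1.6 → 2 → 2.5 → 3.2 → 4 → 5 → 6 → 8 → 10 → 13 — 3 2/3 stops longer (brighter).
ISO: 400 → 320 → 250 → 200 → 160 → 125 — 1 2/3 stops dropped (darker).
Net so far: 2/3 stop brighter. Aperture: f/1.4 → f/1.6 → f/1.8.

f/1.8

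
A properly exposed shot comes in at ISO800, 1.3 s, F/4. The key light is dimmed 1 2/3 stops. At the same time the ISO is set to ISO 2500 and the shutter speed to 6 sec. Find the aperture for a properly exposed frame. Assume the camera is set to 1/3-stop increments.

Scene light: 1 2/3 stops darker.
ISO: 800 → 1000 → 1250 → 1600 → 2000 → 2500 — 1 2/3 stops raised (brighter).
Shutter speed: 1.3 → 1.6 → 2 → 2.5 → 3.2 → 4 → 5 → 6 — 2 1/3 stops longer (brighter).
Net so far: 2 1/3 stops brighter. Aperture: f/4 → f/4.5 → f/5 → f/5.6 → f/6.3 → f/7.1 → f/8 → f/9.

f/9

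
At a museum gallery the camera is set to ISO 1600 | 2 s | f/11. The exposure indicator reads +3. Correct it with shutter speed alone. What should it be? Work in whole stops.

1/4s

Overexposed by 3 stops → need 3 stops darker.
Shutter speed: 2 → 1 → 1/2 → 1/4.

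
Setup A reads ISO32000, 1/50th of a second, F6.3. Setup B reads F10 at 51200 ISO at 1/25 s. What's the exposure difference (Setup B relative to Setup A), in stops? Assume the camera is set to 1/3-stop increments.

Aperture: f/6.3 → f/7.1 → f/8 → f/9 → f/10 — 1 1/3 stops narrower (darker).
Shutter speed: 1/50 → 1/40 → 1/30 → 1/25 — 1 stop longer (brighter).
ISO: 32000 → 40000 → 51200 — 2/3 stop higher (brighter).
Net: −1 1/3 +1 +2/3 = +1/3 stops.

1/3 stop brighter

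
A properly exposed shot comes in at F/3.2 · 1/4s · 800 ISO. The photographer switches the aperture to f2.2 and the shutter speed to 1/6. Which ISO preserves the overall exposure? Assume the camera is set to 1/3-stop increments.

Aperture: f/3.2 → f/2.8 → f/2.5 → f/2.2 — 1 stop opened up (brighter).
Shutter speed: 1/4 → 1/5 → 1/6 — 2/3 stop shorter (darker).
Net change so far: 1/3 stop brighter. Offset with the ISO: 800 → 640.

ISO 640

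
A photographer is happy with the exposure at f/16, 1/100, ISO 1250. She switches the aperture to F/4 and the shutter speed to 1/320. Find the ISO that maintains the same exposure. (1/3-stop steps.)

ISO 250

Aperture: f/16 → f/14 → f/13 → f/11 → f/10 → f/9 → f/8 → f/7.1 → f/6.3 → f/5.6 → f/5 → f/4.5 → f/4 — 4 stops larger aperture (brighter).
Shutter speed: 1/100 → 1/125 → 1/160 → 1/200 → 1/250 → 1/320 — 1 2/3 stops faster (darker).
Net change so far: 2 1/3 stops brighter. Offset with the ISO: 1250 → 1000 → 800 → 640 → 500 → 400 → 320 → 250.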